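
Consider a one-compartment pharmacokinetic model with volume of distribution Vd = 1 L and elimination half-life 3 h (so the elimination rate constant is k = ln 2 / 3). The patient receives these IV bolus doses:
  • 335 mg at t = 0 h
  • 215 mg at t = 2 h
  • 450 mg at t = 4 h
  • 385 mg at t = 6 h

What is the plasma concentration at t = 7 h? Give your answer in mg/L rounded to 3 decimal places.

664.768 mg/L

k = ln 2 / 3 = 0.23105 per h
Dose 1 (335 mg at t=0 h): 335·exp(−0.23105·7) = 66.472 mg/L
Dose 2 (215 mg at t=2 h): 215·exp(−0.23105·5) = 67.721 mg/L
Dose 3 (450 mg at t=4 h): 450·exp(−0.23105·3) = 225.000 mg/L
Dose 4 (385 mg at t=6 h): 385·exp(−0.23105·1) = 305.575 mg/L
C(7) = 66.472 + 67.721 + 225.000 + 305.575 = 664.768 mg/L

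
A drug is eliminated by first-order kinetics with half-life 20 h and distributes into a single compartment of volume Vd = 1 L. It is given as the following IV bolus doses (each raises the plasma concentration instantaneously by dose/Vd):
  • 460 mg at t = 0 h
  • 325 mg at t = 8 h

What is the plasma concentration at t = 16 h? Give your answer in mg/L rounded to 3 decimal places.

510.505 mg/L

k = ln 2 / 20 = 0.03466 per h
Dose 1 (460 mg at t=0 h): 460·exp(−0.03466·16) = 264.201 mg/L
Dose 2 (325 mg at t=8 h): 325·exp(−0.03466·8) = 246.304 mg/L
C(16) = 264.201 + 246.304 = 510.505 mg/L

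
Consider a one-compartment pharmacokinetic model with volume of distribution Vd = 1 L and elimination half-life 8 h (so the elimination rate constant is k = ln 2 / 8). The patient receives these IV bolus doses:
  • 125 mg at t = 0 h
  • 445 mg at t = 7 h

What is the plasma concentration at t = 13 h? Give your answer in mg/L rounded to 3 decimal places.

305.125 mg/L

k = ln 2 / 8 = 0.08664 per h
Dose 1 (125 mg at t=0 h): 125·exp(−0.08664·13) = 40.526 mg/L
Dose 2 (445 mg at t=7 h): 445·exp(−0.08664·6) = 264.599 mg/L
C(13) = 40.526 + 264.599 = 305.125 mg/L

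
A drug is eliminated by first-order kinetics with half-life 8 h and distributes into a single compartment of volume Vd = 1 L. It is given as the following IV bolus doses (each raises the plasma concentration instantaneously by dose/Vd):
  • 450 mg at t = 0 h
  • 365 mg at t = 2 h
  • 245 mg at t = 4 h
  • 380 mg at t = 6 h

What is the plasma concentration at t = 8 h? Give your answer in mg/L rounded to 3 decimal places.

934.812 mg/L

k = ln 2 / 8 = 0.08664 per h
Dose 1 (450 mg at t=0 h): 450·exp(−0.08664·8) = 225.000 mg/L
Dose 2 (365 mg at t=2 h): 365·exp(−0.08664·6) = 217.030 mg/L
Dose 3 (245 mg at t=4 h): 245·exp(−0.08664·4) = 173.241 mg/L
Dose 4 (380 mg at t=6 h): 380·exp(−0.08664·2) = 319.541 mg/L
C(8) = 225.000 + 217.030 + 173.241 + 319.541 = 934.812 mg/L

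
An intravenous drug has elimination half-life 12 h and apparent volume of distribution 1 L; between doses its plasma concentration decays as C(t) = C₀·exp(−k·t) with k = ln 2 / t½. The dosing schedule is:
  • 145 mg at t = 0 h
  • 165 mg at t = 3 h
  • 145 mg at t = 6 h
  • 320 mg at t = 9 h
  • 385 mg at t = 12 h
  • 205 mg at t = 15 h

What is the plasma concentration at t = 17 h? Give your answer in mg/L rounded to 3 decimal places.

k = ln 2 / 12 = 0.05776 per h
Dose 1 (145 mg at t=0 h): 145·exp(−0.05776·17) = 54.314 mg/L
Dose 2 (165 mg at t=3 h): 165·exp(−0.05776·14) = 73.499 mg/L
Dose 3 (145 mg at t=6 h): 145·exp(−0.05776·11) = 76.811 mg/L
Dose 4 (320 mg at t=9 h): 320·exp(−0.05776·8) = 201.587 mg/L
Dose 5 (385 mg at t=12 h): 385·exp(−0.05776·5) = 288.424 mg/L
Dose 6 (205 mg at t=15 h): 205·exp(−0.05776·2) = 182.634 mg/L
C(17) = 54.314 + 73.499 + 76.811 + 201.587 + 288.424 + 182.634 = 877.270 mg/L

877.270 mg/L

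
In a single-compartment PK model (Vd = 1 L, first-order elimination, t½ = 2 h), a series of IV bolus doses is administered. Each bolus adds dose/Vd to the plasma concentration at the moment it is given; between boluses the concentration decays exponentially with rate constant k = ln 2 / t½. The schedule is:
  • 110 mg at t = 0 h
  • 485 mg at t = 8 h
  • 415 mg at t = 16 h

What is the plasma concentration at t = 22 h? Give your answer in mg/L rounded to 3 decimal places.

55.718 mg/L

k = ln 2 / 2 = 0.34657 per h
Dose 1 (110 mg at t=0 h): 110·exp(−0.34657·22) = 0.054 mg/L
Dose 2 (485 mg at t=8 h): 485·exp(−0.34657·14) = 3.789 mg/L
Dose 3 (415 mg at t=16 h): 415·exp(−0.34657·6) = 51.875 mg/L
C(22) = 0.054 + 3.789 + 51.875 = 55.718 mg/L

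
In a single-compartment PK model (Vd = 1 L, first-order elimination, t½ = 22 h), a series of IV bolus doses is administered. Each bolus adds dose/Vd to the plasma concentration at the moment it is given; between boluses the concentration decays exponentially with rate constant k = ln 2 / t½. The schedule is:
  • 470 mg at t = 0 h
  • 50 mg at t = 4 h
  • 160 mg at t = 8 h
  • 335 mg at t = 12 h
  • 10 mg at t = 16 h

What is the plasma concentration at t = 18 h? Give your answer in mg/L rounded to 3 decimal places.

k = ln 2 / 22 = 0.03151 per h
Dose 1 (470 mg at t=0 h): 470·exp(−0.03151·18) = 266.563 mg/L
Dose 2 (50 mg at t=4 h): 50·exp(−0.03151·14) = 32.167 mg/L
Dose 3 (160 mg at t=8 h): 160·exp(−0.03151·10) = 116.758 mg/L
Dose 4 (335 mg at t=12 h): 335·exp(−0.03151·6) = 277.297 mg/L
Dose 5 (10 mg at t=16 h): 10·exp(−0.03151·2) = 9.389 mg/L
C(18) = 266.563 + 32.167 + 116.758 + 277.297 + 9.389 = 702.175 mg/L

702.175 mg/L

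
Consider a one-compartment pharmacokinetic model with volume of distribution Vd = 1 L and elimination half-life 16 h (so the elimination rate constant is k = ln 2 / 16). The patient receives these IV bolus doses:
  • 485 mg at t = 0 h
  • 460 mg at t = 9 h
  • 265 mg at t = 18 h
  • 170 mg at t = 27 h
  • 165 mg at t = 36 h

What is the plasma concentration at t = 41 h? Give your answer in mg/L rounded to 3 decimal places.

k = ln 2 / 16 = 0.04332 per h
Dose 1 (485 mg at t=0 h): 485·exp(−0.04332·41) = 82.102 mg/L
Dose 2 (460 mg at t=9 h): 460·exp(−0.04332·32) = 115.000 mg/L
Dose 3 (265 mg at t=18 h): 265·exp(−0.04332·23) = 97.840 mg/L
Dose 4 (170 mg at t=27 h): 170·exp(−0.04332·14) = 92.693 mg/L
Dose 5 (165 mg at t=36 h): 165·exp(−0.04332·5) = 132.865 mg/L
C(41) = 82.102 + 115.000 + 97.840 + 92.693 + 132.865 = 520.500 mg/L

520.500 mg/L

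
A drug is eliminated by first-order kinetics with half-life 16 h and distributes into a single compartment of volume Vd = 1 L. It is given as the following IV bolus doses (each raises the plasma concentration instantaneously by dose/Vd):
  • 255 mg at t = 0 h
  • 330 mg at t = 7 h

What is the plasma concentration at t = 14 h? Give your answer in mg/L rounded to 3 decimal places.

382.716 mg/L

k = ln 2 / 16 = 0.04332 per h
Dose 1 (255 mg at t=0 h): 255·exp(−0.04332·14) = 139.040 mg/L
Dose 2 (330 mg at t=7 h): 330·exp(−0.04332·7) = 243.676 mg/L
C(14) = 139.040 + 243.676 = 382.716 mg/L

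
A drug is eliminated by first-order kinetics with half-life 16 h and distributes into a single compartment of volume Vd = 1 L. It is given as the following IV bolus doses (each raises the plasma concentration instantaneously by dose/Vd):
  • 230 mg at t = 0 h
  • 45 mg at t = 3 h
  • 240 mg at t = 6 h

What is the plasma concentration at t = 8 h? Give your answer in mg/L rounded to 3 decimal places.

418.952 mg/L

k = ln 2 / 16 = 0.04332 per h
Dose 1 (230 mg at t=0 h): 230·exp(−0.04332·8) = 162.635 mg/L
Dose 2 (45 mg at t=3 h): 45·exp(−0.04332·5) = 36.236 mg/L
Dose 3 (240 mg at t=6 h): 240·exp(−0.04332·2) = 220.081 mg/L
C(8) = 162.635 + 36.236 + 220.081 = 418.952 mg/L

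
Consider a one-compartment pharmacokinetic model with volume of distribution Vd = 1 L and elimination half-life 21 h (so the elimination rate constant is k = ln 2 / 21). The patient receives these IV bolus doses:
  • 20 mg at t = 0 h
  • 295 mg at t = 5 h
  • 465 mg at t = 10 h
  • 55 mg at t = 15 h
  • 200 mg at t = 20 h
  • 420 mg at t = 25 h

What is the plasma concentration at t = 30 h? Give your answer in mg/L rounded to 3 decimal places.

910.389 mg/L

k = ln 2 / 21 = 0.03301 per h
Dose 1 (20 mg at t=0 h): 20·exp(−0.03301·30) = 7.430 mg/L
Dose 2 (295 mg at t=5 h): 295·exp(−0.03301·25) = 129.257 mg/L
Dose 3 (465 mg at t=10 h): 465·exp(−0.03301·20) = 240.302 mg/L
Dose 4 (55 mg at t=15 h): 55·exp(−0.03301·15) = 33.523 mg/L
Dose 5 (200 mg at t=20 h): 200·exp(−0.03301·10) = 143.775 mg/L
Dose 6 (420 mg at t=25 h): 420·exp(−0.03301·5) = 356.103 mg/L
C(30) = 7.430 + 129.257 + 240.302 + 33.523 + 143.775 + 356.103 = 910.389 mg/L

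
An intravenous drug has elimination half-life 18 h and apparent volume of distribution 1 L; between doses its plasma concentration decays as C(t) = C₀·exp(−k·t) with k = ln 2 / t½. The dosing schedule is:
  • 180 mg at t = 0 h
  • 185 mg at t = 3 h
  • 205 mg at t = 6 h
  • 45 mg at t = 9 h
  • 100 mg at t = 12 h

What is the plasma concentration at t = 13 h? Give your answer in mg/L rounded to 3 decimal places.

k = ln 2 / 18 = 0.03851 per h
Dose 1 (180 mg at t=0 h): 180·exp(−0.03851·13) = 109.109 mg/L
Dose 2 (185 mg at t=3 h): 185·exp(−0.03851·10) = 125.873 mg/L
Dose 3 (205 mg at t=6 h): 205·exp(−0.03851·7) = 156.562 mg/L
Dose 4 (45 mg at t=9 h): 45·exp(−0.03851·4) = 38.576 mg/L
Dose 5 (100 mg at t=12 h): 100·exp(−0.03851·1) = 96.222 mg/L
C(13) = 109.109 + 125.873 + 156.562 + 38.576 + 96.222 = 526.343 mg/L

526.343 mg/L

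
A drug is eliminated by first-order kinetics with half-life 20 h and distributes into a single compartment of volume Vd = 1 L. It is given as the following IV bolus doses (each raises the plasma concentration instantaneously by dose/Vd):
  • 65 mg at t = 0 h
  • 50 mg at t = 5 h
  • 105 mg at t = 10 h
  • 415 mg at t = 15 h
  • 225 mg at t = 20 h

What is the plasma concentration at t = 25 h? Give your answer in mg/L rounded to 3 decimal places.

k = ln 2 / 20 = 0.03466 per h
Dose 1 (65 mg at t=0 h): 65·exp(−0.03466·25) = 27.329 mg/L
Dose 2 (50 mg at t=5 h): 50·exp(−0.03466·20) = 25.000 mg/L
Dose 3 (105 mg at t=10 h): 105·exp(−0.03466·15) = 62.433 mg/L
Dose 4 (415 mg at t=15 h): 415·exp(−0.03466·10) = 293.449 mg/L
Dose 5 (225 mg at t=20 h): 225·exp(−0.03466·5) = 189.202 mg/L
C(25) = 27.329 + 25.000 + 62.433 + 293.449 + 189.202 = 597.414 mg/L

597.414 mg/L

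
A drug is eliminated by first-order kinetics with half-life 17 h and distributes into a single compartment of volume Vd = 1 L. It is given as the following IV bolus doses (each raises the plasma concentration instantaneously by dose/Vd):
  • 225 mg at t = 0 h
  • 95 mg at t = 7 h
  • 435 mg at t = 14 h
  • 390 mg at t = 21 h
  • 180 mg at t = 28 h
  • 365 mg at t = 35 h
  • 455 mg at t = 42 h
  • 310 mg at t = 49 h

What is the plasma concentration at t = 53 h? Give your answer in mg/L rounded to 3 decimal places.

1029.022 mg/L

k = ln 2 / 17 = 0.04077 per h
Dose 1 (225 mg at t=0 h): 225·exp(−0.04077·53) = 25.923 mg/L
Dose 2 (95 mg at t=7 h): 95·exp(−0.04077·46) = 14.560 mg/L
Dose 3 (435 mg at t=14 h): 435·exp(−0.04077·39) = 88.693 mg/L
Dose 4 (390 mg at t=21 h): 390·exp(−0.04077·32) = 105.784 mg/L
Dose 5 (180 mg at t=28 h): 180·exp(−0.04077·25) = 64.950 mg/L
Dose 6 (365 mg at t=35 h): 365·exp(−0.04077·18) = 175.209 mg/L
Dose 7 (455 mg at t=42 h): 455·exp(−0.04077·11) = 290.554 mg/L
Dose 8 (310 mg at t=49 h): 310·exp(−0.04077·4) = 263.349 mg/L
C(53) = 25.923 + 14.560 + 88.693 + 105.784 + 64.950 + 175.209 + 290.554 + 263.349 = 1029.022 mg/L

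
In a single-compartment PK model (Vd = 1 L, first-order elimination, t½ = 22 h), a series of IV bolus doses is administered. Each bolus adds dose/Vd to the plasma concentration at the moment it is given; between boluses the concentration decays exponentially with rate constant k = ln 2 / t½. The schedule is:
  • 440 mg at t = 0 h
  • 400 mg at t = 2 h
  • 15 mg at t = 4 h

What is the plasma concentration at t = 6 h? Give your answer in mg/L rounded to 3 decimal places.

730.932 mg/L

k = ln 2 / 22 = 0.03151 per h
Dose 1 (440 mg at t=0 h): 440·exp(−0.03151·6) = 364.211 mg/L
Dose 2 (400 mg at t=2 h): 400·exp(−0.03151·4) = 352.637 mg/L
Dose 3 (15 mg at t=4 h): 15·exp(−0.03151·2) = 14.084 mg/L
C(6) = 364.211 + 352.637 + 14.084 = 730.932 mg/L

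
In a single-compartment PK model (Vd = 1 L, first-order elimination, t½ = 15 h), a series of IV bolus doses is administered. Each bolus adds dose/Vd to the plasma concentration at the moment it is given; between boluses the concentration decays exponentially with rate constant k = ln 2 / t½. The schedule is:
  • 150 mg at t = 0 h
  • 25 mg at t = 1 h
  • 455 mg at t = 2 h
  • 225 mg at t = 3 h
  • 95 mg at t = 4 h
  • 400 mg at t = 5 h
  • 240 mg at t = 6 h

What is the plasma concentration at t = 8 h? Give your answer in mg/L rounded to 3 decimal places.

1291.144 mg/L

k = ln 2 / 15 = 0.04621 per h
Dose 1 (150 mg at t=0 h): 150·exp(−0.04621·8) = 103.643 mg/L
Dose 2 (25 mg at t=1 h): 25·exp(−0.04621·7) = 18.091 mg/L
Dose 3 (455 mg at t=2 h): 455·exp(−0.04621·6) = 344.826 mg/L
Dose 4 (225 mg at t=3 h): 225·exp(−0.04621·5) = 178.583 mg/L
Dose 5 (95 mg at t=4 h): 95·exp(−0.04621·4) = 78.968 mg/L
Dose 6 (400 mg at t=5 h): 400·exp(−0.04621·3) = 348.220 mg/L
Dose 7 (240 mg at t=6 h): 240·exp(−0.04621·2) = 218.813 mg/L
C(8) = 103.643 + 18.091 + 344.826 + 178.583 + 78.968 + 348.220 + 218.813 = 1291.144 mg/L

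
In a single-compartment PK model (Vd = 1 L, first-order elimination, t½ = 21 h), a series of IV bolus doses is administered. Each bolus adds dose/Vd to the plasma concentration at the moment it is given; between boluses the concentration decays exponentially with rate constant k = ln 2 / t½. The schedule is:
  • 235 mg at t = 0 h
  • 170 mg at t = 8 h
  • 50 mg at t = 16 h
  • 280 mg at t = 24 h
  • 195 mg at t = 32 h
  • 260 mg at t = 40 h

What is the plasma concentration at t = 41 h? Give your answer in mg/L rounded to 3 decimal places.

k = ln 2 / 21 = 0.03301 per h
Dose 1 (235 mg at t=0 h): 235·exp(−0.03301·41) = 60.722 mg/L
Dose 2 (170 mg at t=8 h): 170·exp(−0.03301·33) = 57.201 mg/L
Dose 3 (50 mg at t=16 h): 50·exp(−0.03301·25) = 21.908 mg/L
Dose 4 (280 mg at t=24 h): 280·exp(−0.03301·17) = 159.760 mg/L
Dose 5 (195 mg at t=32 h): 195·exp(−0.03301·9) = 144.884 mg/L
Dose 6 (260 mg at t=40 h): 260·exp(−0.03301·1) = 251.558 mg/L
C(41) = 60.722 + 57.201 + 21.908 + 159.760 + 144.884 + 251.558 = 696.033 mg/L

696.033 mg/L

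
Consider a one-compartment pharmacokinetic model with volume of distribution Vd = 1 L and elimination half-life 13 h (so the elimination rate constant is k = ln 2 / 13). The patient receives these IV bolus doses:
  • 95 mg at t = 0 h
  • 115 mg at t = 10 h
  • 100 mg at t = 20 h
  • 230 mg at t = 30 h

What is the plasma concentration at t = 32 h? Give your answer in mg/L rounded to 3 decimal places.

312.306 mg/L

k = ln 2 / 13 = 0.05332 per h
Dose 1 (95 mg at t=0 h): 95·exp(−0.05332·32) = 17.248 mg/L
Dose 2 (115 mg at t=10 h): 115·exp(−0.05332·22) = 35.585 mg/L
Dose 3 (100 mg at t=20 h): 100·exp(−0.05332·12) = 52.738 mg/L
Dose 4 (230 mg at t=30 h): 230·exp(−0.05332·2) = 206.736 mg/L
C(32) = 17.248 + 35.585 + 52.738 + 206.736 = 312.306 mg/L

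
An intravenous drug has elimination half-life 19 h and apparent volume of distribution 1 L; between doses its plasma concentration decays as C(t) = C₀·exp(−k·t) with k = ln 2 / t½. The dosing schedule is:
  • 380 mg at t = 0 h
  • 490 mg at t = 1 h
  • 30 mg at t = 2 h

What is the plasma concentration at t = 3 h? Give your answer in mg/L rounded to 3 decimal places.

825.053 mg/L

k = ln 2 / 19 = 0.03648 per h
Dose 1 (380 mg at t=0 h): 380·exp(−0.03648·3) = 340.606 mg/L
Dose 2 (490 mg at t=1 h): 490·exp(−0.03648·2) = 455.521 mg/L
Dose 3 (30 mg at t=2 h): 30·exp(−0.03648·1) = 28.925 mg/L
C(3) = 340.606 + 455.521 + 28.925 = 825.053 mg/L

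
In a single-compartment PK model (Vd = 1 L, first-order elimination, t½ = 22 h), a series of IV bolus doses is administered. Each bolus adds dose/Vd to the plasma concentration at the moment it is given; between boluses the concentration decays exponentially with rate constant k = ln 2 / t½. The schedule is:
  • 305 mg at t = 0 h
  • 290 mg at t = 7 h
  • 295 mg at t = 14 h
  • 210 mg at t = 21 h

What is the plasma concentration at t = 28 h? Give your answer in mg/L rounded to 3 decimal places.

634.093 mg/L

k = ln 2 / 22 = 0.03151 per h
Dose 1 (305 mg at t=0 h): 305·exp(−0.03151·28) = 126.232 mg/L
Dose 2 (290 mg at t=7 h): 290·exp(−0.03151·21) = 149.641 mg/L
Dose 3 (295 mg at t=14 h): 295·exp(−0.03151·14) = 189.783 mg/L
Dose 4 (210 mg at t=21 h): 210·exp(−0.03151·7) = 168.437 mg/L
C(28) = 126.232 + 149.641 + 189.783 + 168.437 = 634.093 mg/L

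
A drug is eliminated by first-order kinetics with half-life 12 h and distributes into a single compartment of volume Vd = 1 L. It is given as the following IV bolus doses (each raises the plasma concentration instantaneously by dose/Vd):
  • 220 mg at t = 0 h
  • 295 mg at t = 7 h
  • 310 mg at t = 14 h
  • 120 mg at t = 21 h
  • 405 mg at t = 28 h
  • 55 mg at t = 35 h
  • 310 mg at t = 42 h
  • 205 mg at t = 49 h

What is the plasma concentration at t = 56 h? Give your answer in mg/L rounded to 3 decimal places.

440.981 mg/L

k = ln 2 / 12 = 0.05776 per h
Dose 1 (220 mg at t=0 h): 220·exp(−0.05776·56) = 8.662 mg/L
Dose 2 (295 mg at t=7 h): 295·exp(−0.05776·49) = 17.403 mg/L
Dose 3 (310 mg at t=14 h): 310·exp(−0.05776·42) = 27.400 mg/L
Dose 4 (120 mg at t=21 h): 120·exp(−0.05776·35) = 15.892 mg/L
Dose 5 (405 mg at t=28 h): 405·exp(−0.05776·28) = 80.362 mg/L
Dose 6 (55 mg at t=35 h): 55·exp(−0.05776·21) = 16.352 mg/L
Dose 7 (310 mg at t=42 h): 310·exp(−0.05776·14) = 138.089 mg/L
Dose 8 (205 mg at t=49 h): 205·exp(−0.05776·7) = 136.821 mg/L
C(56) = 8.662 + 17.403 + 27.400 + 15.892 + 80.362 + 16.352 + 138.089 + 136.821 = 440.981 mg/L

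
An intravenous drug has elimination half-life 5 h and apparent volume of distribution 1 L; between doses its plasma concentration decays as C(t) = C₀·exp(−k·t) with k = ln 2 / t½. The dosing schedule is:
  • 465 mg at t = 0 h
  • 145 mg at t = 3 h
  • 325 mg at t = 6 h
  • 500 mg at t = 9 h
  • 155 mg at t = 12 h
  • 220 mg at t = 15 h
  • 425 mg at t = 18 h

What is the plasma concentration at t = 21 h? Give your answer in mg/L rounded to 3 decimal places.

k = ln 2 / 5 = 0.13863 per h
Dose 1 (465 mg at t=0 h): 465·exp(−0.13863·21) = 25.300 mg/L
Dose 2 (145 mg at t=3 h): 145·exp(−0.13863·18) = 11.958 mg/L
Dose 3 (325 mg at t=6 h): 325·exp(−0.13863·15) = 40.625 mg/L
Dose 4 (500 mg at t=9 h): 500·exp(−0.13863·12) = 94.732 mg/L
Dose 5 (155 mg at t=12 h): 155·exp(−0.13863·9) = 44.512 mg/L
Dose 6 (220 mg at t=15 h): 220·exp(−0.13863·6) = 95.761 mg/L
Dose 7 (425 mg at t=18 h): 425·exp(−0.13863·3) = 280.395 mg/L
C(21) = 25.300 + 11.958 + 40.625 + 94.732 + 44.512 + 95.761 + 280.395 = 593.284 mg/L

593.284 mg/L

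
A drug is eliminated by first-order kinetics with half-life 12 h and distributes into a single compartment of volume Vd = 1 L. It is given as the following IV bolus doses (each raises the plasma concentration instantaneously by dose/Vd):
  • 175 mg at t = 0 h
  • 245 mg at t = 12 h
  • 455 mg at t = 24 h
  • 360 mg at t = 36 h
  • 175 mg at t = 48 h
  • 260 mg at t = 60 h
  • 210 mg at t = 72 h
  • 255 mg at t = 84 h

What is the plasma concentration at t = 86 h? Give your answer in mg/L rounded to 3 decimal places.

k = ln 2 / 12 = 0.05776 per h
Dose 1 (175 mg at t=0 h): 175·exp(−0.05776·86) = 1.218 mg/L
Dose 2 (245 mg at t=12 h): 245·exp(−0.05776·74) = 3.410 mg/L
Dose 3 (455 mg at t=24 h): 455·exp(−0.05776·62) = 12.667 mg/L
Dose 4 (360 mg at t=36 h): 360·exp(−0.05776·50) = 20.045 mg/L
Dose 5 (175 mg at t=48 h): 175·exp(−0.05776·38) = 19.488 mg/L
Dose 6 (260 mg at t=60 h): 260·exp(−0.05776·26) = 57.908 mg/L
Dose 7 (210 mg at t=72 h): 210·exp(−0.05776·14) = 93.544 mg/L
Dose 8 (255 mg at t=84 h): 255·exp(−0.05776·2) = 227.179 mg/L
C(86) = 1.218 + 3.410 + 12.667 + 20.045 + 19.488 + 57.908 + 93.544 + 227.179 = 435.462 mg/L

435.462 mg/L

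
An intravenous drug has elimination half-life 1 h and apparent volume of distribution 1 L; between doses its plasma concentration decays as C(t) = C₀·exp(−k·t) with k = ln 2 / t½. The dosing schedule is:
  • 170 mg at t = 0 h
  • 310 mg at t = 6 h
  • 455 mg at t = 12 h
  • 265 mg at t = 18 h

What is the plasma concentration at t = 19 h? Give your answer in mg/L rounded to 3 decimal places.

k = ln 2 / 1 = 0.69315 per h
Dose 1 (170 mg at t=0 h): 170·exp(−0.69315·19) = 0.000 mg/L
Dose 2 (310 mg at t=6 h): 310·exp(−0.69315·13) = 0.038 mg/L
Dose 3 (455 mg at t=12 h): 455·exp(−0.69315·7) = 3.555 mg/L
Dose 4 (265 mg at t=18 h): 265·exp(−0.69315·1) = 132.500 mg/L
C(19) = 0.000 + 0.038 + 3.555 + 132.500 = 136.093 mg/L

136.093 mg/L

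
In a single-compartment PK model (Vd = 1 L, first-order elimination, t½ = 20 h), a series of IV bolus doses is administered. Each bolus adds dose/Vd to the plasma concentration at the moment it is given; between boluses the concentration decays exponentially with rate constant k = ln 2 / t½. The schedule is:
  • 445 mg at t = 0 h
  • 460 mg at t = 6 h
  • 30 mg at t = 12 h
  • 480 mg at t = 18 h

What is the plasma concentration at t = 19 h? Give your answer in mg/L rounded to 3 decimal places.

1010.682 mg/L

k = ln 2 / 20 = 0.03466 per h
Dose 1 (445 mg at t=0 h): 445·exp(−0.03466·19) = 230.346 mg/L
Dose 2 (460 mg at t=6 h): 460·exp(−0.03466·13) = 293.149 mg/L
Dose 3 (30 mg at t=12 h): 30·exp(−0.03466·7) = 23.538 mg/L
Dose 4 (480 mg at t=18 h): 480·exp(−0.03466·1) = 463.649 mg/L
C(19) = 230.346 + 293.149 + 23.538 + 463.649 = 1010.682 mg/L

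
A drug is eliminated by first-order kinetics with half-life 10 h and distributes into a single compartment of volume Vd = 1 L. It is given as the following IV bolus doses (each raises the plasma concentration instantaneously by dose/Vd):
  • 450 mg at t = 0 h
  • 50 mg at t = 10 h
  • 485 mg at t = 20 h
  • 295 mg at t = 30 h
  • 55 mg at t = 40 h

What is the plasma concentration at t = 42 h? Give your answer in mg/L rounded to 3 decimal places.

k = ln 2 / 10 = 0.06931 per h
Dose 1 (450 mg at t=0 h): 450·exp(−0.06931·42) = 24.484 mg/L
Dose 2 (50 mg at t=10 h): 50·exp(−0.06931·32) = 5.441 mg/L
Dose 3 (485 mg at t=20 h): 485·exp(−0.06931·22) = 105.554 mg/L
Dose 4 (295 mg at t=30 h): 295·exp(−0.06931·12) = 128.406 mg/L
Dose 5 (55 mg at t=40 h): 55·exp(−0.06931·2) = 47.880 mg/L
C(42) = 24.484 + 5.441 + 105.554 + 128.406 + 47.880 = 311.766 mg/L

311.766 mg/L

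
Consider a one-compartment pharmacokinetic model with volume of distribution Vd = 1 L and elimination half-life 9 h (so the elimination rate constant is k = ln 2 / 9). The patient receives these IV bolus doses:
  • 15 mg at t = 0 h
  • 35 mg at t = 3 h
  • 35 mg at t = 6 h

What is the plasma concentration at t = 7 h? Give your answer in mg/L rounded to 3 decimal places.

k = ln 2 / 9 = 0.07702 per h
Dose 1 (15 mg at t=0 h): 15·exp(−0.07702·7) = 8.749 mg/L
Dose 2 (35 mg at t=3 h): 35·exp(−0.07702·4) = 25.720 mg/L
Dose 3 (35 mg at t=6 h): 35·exp(−0.07702·1) = 32.406 mg/L
C(7) = 8.749 + 25.720 + 32.406 = 66.875 mg/L

66.875 mg/L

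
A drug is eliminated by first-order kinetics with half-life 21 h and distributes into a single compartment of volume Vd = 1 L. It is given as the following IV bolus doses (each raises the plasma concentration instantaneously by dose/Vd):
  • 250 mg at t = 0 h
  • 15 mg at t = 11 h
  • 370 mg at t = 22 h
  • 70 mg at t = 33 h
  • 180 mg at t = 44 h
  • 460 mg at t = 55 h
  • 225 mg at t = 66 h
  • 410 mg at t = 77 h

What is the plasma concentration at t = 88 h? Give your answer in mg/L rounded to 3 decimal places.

659.077 mg/L

k = ln 2 / 21 = 0.03301 per h
Dose 1 (250 mg at t=0 h): 250·exp(−0.03301·88) = 13.692 mg/L
Dose 2 (15 mg at t=11 h): 15·exp(−0.03301·77) = 1.181 mg/L
Dose 3 (370 mg at t=22 h): 370·exp(−0.03301·66) = 41.890 mg/L
Dose 4 (70 mg at t=33 h): 70·exp(−0.03301·55) = 11.394 mg/L
Dose 5 (180 mg at t=44 h): 180·exp(−0.03301·44) = 42.125 mg/L
Dose 6 (460 mg at t=55 h): 460·exp(−0.03301·33) = 154.779 mg/L
Dose 7 (225 mg at t=66 h): 225·exp(−0.03301·22) = 108.847 mg/L
Dose 8 (410 mg at t=77 h): 410·exp(−0.03301·11) = 285.168 mg/L
C(88) = 13.692 + 1.181 + 41.890 + 11.394 + 42.125 + 154.779 + 108.847 + 285.168 = 659.077 mg/L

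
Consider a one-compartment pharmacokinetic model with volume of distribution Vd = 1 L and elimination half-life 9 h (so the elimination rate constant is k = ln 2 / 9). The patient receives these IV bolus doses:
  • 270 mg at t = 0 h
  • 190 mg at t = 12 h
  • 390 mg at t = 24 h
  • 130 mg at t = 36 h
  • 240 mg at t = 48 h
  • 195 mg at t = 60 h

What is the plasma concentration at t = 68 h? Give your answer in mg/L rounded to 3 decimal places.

184.940 mg/L

k = ln 2 / 9 = 0.07702 per h
Dose 1 (270 mg at t=0 h): 270·exp(−0.07702·68) = 1.435 mg/L
Dose 2 (190 mg at t=12 h): 190·exp(−0.07702·56) = 2.545 mg/L
Dose 3 (390 mg at t=24 h): 390·exp(−0.07702·44) = 13.163 mg/L
Dose 4 (130 mg at t=36 h): 130·exp(−0.07702·32) = 11.056 mg/L
Dose 5 (240 mg at t=48 h): 240·exp(−0.07702·20) = 51.435 mg/L
Dose 6 (195 mg at t=60 h): 195·exp(−0.07702·8) = 105.306 mg/L
C(68) = 1.435 + 2.545 + 13.163 + 11.056 + 51.435 + 105.306 = 184.940 mg/L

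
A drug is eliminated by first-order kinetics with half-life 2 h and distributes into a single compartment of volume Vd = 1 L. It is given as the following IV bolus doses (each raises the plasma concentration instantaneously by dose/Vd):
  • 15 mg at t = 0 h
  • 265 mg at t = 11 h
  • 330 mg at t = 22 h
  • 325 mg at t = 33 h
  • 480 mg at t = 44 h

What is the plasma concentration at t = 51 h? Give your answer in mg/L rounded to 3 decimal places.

43.076 mg/L

k = ln 2 / 2 = 0.34657 per h
Dose 1 (15 mg at t=0 h): 15·exp(−0.34657·51) = 0.000 mg/L
Dose 2 (265 mg at t=11 h): 265·exp(−0.34657·40) = 0.000 mg/L
Dose 3 (330 mg at t=22 h): 330·exp(−0.34657·29) = 0.014 mg/L
Dose 4 (325 mg at t=33 h): 325·exp(−0.34657·18) = 0.635 mg/L
Dose 5 (480 mg at t=44 h): 480·exp(−0.34657·7) = 42.426 mg/L
C(51) = 0.000 + 0.000 + 0.014 + 0.635 + 42.426 = 43.076 mg/L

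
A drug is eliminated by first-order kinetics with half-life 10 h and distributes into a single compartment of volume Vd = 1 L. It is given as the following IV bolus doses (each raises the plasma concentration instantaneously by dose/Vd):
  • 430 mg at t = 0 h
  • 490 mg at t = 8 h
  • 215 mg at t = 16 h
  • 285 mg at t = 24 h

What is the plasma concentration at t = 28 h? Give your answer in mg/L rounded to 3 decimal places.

493.816 mg/L

k = ln 2 / 10 = 0.06931 per h
Dose 1 (430 mg at t=0 h): 430·exp(−0.06931·28) = 61.743 mg/L
Dose 2 (490 mg at t=8 h): 490·exp(−0.06931·20) = 122.500 mg/L
Dose 3 (215 mg at t=16 h): 215·exp(−0.06931·12) = 93.584 mg/L
Dose 4 (285 mg at t=24 h): 285·exp(−0.06931·4) = 215.990 mg/L
C(28) = 61.743 + 122.500 + 93.584 + 215.990 = 493.816 mg/L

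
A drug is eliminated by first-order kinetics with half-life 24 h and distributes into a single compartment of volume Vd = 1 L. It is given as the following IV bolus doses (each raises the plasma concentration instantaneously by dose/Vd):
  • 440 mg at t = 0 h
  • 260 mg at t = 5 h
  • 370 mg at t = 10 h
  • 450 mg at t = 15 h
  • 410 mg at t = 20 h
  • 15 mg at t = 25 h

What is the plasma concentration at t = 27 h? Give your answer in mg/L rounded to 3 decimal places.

1233.230 mg/L

k = ln 2 / 24 = 0.02888 per h
Dose 1 (440 mg at t=0 h): 440·exp(−0.02888·27) = 201.741 mg/L
Dose 2 (260 mg at t=5 h): 260·exp(−0.02888·22) = 137.730 mg/L
Dose 3 (370 mg at t=10 h): 370·exp(−0.02888·17) = 226.450 mg/L
Dose 4 (450 mg at t=15 h): 450·exp(−0.02888·12) = 318.198 mg/L
Dose 5 (410 mg at t=20 h): 410·exp(−0.02888·7) = 334.953 mg/L
Dose 6 (15 mg at t=25 h): 15·exp(−0.02888·2) = 14.158 mg/L
C(27) = 201.741 + 137.730 + 226.450 + 318.198 + 334.953 + 14.158 = 1233.230 mg/L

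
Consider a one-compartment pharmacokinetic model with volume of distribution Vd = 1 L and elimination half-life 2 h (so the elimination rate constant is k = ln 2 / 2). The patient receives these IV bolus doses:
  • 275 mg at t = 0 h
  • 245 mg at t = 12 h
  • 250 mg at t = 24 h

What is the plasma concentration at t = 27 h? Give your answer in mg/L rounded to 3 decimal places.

k = ln 2 / 2 = 0.34657 per h
Dose 1 (275 mg at t=0 h): 275·exp(−0.34657·27) = 0.024 mg/L
Dose 2 (245 mg at t=12 h): 245·exp(−0.34657·15) = 1.353 mg/L
Dose 3 (250 mg at t=24 h): 250·exp(−0.34657·3) = 88.388 mg/L
C(27) = 0.024 + 1.353 + 88.388 = 89.766 mg/L

89.766 mg/L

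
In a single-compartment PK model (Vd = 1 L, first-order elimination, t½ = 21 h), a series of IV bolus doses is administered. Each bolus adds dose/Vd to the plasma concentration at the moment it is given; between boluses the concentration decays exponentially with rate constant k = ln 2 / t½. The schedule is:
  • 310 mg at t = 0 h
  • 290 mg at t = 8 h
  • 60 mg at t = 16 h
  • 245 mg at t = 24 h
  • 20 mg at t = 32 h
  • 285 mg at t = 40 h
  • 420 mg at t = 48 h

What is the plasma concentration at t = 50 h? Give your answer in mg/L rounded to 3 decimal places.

k = ln 2 / 21 = 0.03301 per h
Dose 1 (310 mg at t=0 h): 310·exp(−0.03301·50) = 59.515 mg/L
Dose 2 (290 mg at t=8 h): 290·exp(−0.03301·42) = 72.500 mg/L
Dose 3 (60 mg at t=16 h): 60·exp(−0.03301·34) = 19.533 mg/L
Dose 4 (245 mg at t=24 h): 245·exp(−0.03301·26) = 103.863 mg/L
Dose 5 (20 mg at t=32 h): 20·exp(−0.03301·18) = 11.041 mg/L
Dose 6 (285 mg at t=40 h): 285·exp(−0.03301·10) = 204.879 mg/L
Dose 7 (420 mg at t=48 h): 420·exp(−0.03301·2) = 393.169 mg/L
C(50) = 59.515 + 72.500 + 19.533 + 103.863 + 11.041 + 204.879 + 393.169 = 864.500 mg/L

864.500 mg/L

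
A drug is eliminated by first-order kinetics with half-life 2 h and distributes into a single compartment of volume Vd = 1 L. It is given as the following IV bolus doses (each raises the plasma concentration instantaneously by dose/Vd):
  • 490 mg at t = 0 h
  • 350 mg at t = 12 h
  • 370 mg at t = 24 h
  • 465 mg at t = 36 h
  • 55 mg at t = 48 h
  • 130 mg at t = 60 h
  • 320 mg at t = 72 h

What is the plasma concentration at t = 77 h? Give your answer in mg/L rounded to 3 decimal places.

k = ln 2 / 2 = 0.34657 per h
Dose 1 (490 mg at t=0 h): 490·exp(−0.34657·77) = 0.000 mg/L
Dose 2 (350 mg at t=12 h): 350·exp(−0.34657·65) = 0.000 mg/L
Dose 3 (370 mg at t=24 h): 370·exp(−0.34657·53) = 0.000 mg/L
Dose 4 (465 mg at t=36 h): 465·exp(−0.34657·41) = 0.000 mg/L
Dose 5 (55 mg at t=48 h): 55·exp(−0.34657·29) = 0.002 mg/L
Dose 6 (130 mg at t=60 h): 130·exp(−0.34657·17) = 0.359 mg/L
Dose 7 (320 mg at t=72 h): 320·exp(−0.34657·5) = 56.569 mg/L
C(77) = 0.000 + 0.000 + 0.000 + 0.000 + 0.002 + 0.359 + 56.569 = 56.930 mg/L

56.930 mg/L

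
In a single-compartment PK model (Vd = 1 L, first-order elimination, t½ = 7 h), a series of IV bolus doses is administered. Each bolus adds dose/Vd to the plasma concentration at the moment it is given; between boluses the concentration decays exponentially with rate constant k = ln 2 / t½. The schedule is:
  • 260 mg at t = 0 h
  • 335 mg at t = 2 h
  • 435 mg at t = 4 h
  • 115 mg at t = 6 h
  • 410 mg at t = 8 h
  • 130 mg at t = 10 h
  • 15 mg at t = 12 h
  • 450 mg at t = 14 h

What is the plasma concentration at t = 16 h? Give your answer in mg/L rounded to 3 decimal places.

949.046 mg/L

k = ln 2 / 7 = 0.09902 per h
Dose 1 (260 mg at t=0 h): 260·exp(−0.09902·16) = 53.322 mg/L
Dose 2 (335 mg at t=2 h): 335·exp(−0.09902·14) = 83.750 mg/L
Dose 3 (435 mg at t=4 h): 435·exp(−0.09902·12) = 132.568 mg/L
Dose 4 (115 mg at t=6 h): 115·exp(−0.09902·10) = 42.722 mg/L
Dose 5 (410 mg at t=8 h): 410·exp(−0.09902·8) = 185.673 mg/L
Dose 6 (130 mg at t=10 h): 130·exp(−0.09902·6) = 71.766 mg/L
Dose 7 (15 mg at t=12 h): 15·exp(−0.09902·4) = 10.094 mg/L
Dose 8 (450 mg at t=14 h): 450·exp(−0.09902·2) = 369.151 mg/L
C(16) = 53.322 + 83.750 + 132.568 + 42.722 + 185.673 + 71.766 + 10.094 + 369.151 = 949.046 mg/L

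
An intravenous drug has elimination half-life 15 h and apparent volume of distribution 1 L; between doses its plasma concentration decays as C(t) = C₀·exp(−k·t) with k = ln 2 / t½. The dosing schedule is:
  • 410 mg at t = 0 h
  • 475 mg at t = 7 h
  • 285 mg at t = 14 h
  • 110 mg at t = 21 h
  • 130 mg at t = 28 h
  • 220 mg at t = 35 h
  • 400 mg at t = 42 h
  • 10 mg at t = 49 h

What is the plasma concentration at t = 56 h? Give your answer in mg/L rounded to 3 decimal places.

k = ln 2 / 15 = 0.04621 per h
Dose 1 (410 mg at t=0 h): 410·exp(−0.04621·56) = 30.828 mg/L
Dose 2 (475 mg at t=7 h): 475·exp(−0.04621·49) = 49.355 mg/L
Dose 3 (285 mg at t=14 h): 285·exp(−0.04621·42) = 40.922 mg/L
Dose 4 (110 mg at t=21 h): 110·exp(−0.04621·35) = 21.827 mg/L
Dose 5 (130 mg at t=28 h): 130·exp(−0.04621·28) = 35.647 mg/L
Dose 6 (220 mg at t=35 h): 220·exp(−0.04621·21) = 83.364 mg/L
Dose 7 (400 mg at t=42 h): 400·exp(−0.04621·14) = 209.459 mg/L
Dose 8 (10 mg at t=49 h): 10·exp(−0.04621·7) = 7.236 mg/L
C(56) = 30.828 + 49.355 + 40.922 + 21.827 + 35.647 + 83.364 + 209.459 + 7.236 = 478.638 mg/L

478.638 mg/L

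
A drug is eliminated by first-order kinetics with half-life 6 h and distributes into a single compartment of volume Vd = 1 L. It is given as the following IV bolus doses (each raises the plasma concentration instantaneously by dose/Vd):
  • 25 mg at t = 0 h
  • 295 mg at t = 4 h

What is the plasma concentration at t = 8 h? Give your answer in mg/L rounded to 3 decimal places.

195.760 mg/L

k = ln 2 / 6 = 0.11552 per h
Dose 1 (25 mg at t=0 h): 25·exp(−0.11552·8) = 9.921 mg/L
Dose 2 (295 mg at t=4 h): 295·exp(−0.11552·4) = 185.838 mg/L
C(8) = 9.921 + 185.838 = 195.760 mg/L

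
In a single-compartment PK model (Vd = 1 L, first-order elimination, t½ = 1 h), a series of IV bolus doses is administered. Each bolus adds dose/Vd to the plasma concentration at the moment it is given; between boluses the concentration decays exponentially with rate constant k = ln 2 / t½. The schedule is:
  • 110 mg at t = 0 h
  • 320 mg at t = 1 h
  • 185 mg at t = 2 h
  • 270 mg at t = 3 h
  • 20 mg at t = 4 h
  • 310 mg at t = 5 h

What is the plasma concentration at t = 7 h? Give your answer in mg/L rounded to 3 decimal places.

k = ln 2 / 1 = 0.69315 per h
Dose 1 (110 mg at t=0 h): 110·exp(−0.69315·7) = 0.859 mg/L
Dose 2 (320 mg at t=1 h): 320·exp(−0.69315·6) = 5.000 mg/L
Dose 3 (185 mg at t=2 h): 185·exp(−0.69315·5) = 5.781 mg/L
Dose 4 (270 mg at t=3 h): 270·exp(−0.69315·4) = 16.875 mg/L
Dose 5 (20 mg at t=4 h): 20·exp(−0.69315·3) = 2.500 mg/L
Dose 6 (310 mg at t=5 h): 310·exp(−0.69315·2) = 77.500 mg/L
C(7) = 0.859 + 5.000 + 5.781 + 16.875 + 2.500 + 77.500 = 108.516 mg/L

108.516 mg/L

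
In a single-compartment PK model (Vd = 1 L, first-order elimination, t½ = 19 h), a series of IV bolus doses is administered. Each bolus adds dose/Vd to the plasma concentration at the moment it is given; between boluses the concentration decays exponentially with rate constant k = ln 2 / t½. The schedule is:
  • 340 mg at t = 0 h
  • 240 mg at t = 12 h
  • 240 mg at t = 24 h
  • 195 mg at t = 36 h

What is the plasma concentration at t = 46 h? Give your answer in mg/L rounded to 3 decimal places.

375.865 mg/L

k = ln 2 / 19 = 0.03648 per h
Dose 1 (340 mg at t=0 h): 340·exp(−0.03648·46) = 63.485 mg/L
Dose 2 (240 mg at t=12 h): 240·exp(−0.03648·34) = 69.427 mg/L
Dose 3 (240 mg at t=24 h): 240·exp(−0.03648·22) = 107.560 mg/L
Dose 4 (195 mg at t=36 h): 195·exp(−0.03648·10) = 135.393 mg/L
C(46) = 63.485 + 69.427 + 107.560 + 135.393 = 375.865 mg/L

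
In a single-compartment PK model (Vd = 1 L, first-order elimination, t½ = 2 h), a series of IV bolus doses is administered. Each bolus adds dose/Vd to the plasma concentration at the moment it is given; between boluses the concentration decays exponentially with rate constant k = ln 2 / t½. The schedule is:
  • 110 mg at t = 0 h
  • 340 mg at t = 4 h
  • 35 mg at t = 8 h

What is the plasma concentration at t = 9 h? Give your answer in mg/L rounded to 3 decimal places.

k = ln 2 / 2 = 0.34657 per h
Dose 1 (110 mg at t=0 h): 110·exp(−0.34657·9) = 4.861 mg/L
Dose 2 (340 mg at t=4 h): 340·exp(−0.34657·5) = 60.104 mg/L
Dose 3 (35 mg at t=8 h): 35·exp(−0.34657·1) = 24.749 mg/L
C(9) = 4.861 + 60.104 + 24.749 = 89.714 mg/L

89.714 mg/L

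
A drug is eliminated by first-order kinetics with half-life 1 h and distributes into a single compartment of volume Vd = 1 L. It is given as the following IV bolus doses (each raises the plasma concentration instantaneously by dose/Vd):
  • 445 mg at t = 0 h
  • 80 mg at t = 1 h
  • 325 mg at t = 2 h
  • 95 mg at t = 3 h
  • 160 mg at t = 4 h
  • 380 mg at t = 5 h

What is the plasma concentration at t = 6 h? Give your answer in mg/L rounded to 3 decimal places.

271.641 mg/L

k = ln 2 / 1 = 0.69315 per h
Dose 1 (445 mg at t=0 h): 445·exp(−0.69315·6) = 6.953 mg/L
Dose 2 (80 mg at t=1 h): 80·exp(−0.69315·5) = 2.500 mg/L
Dose 3 (325 mg at t=2 h): 325·exp(−0.69315·4) = 20.312 mg/L
Dose 4 (95 mg at t=3 h): 95·exp(−0.69315·3) = 11.875 mg/L
Dose 5 (160 mg at t=4 h): 160·exp(−0.69315·2) = 40.000 mg/L
Dose 6 (380 mg at t=5 h): 380·exp(−0.69315·1) = 190.000 mg/L
C(6) = 6.953 + 2.500 + 20.312 + 11.875 + 40.000 + 190.000 = 271.641 mg/L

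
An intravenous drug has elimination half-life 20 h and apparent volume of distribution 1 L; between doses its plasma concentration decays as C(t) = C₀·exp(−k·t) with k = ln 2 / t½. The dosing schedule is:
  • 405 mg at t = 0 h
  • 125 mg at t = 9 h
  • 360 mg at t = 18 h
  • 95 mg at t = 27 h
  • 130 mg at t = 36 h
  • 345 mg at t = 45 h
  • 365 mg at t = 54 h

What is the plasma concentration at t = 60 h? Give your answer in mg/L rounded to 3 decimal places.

k = ln 2 / 20 = 0.03466 per h
Dose 1 (405 mg at t=0 h): 405·exp(−0.03466·60) = 50.625 mg/L
Dose 2 (125 mg at t=9 h): 125·exp(−0.03466·51) = 21.344 mg/L
Dose 3 (360 mg at t=18 h): 360·exp(−0.03466·42) = 83.973 mg/L
Dose 4 (95 mg at t=27 h): 95·exp(−0.03466·33) = 30.271 mg/L
Dose 5 (130 mg at t=36 h): 130·exp(−0.03466·24) = 56.586 mg/L
Dose 6 (345 mg at t=45 h): 345·exp(−0.03466·15) = 205.138 mg/L
Dose 7 (365 mg at t=54 h): 365·exp(−0.03466·6) = 296.472 mg/L
C(60) = 50.625 + 21.344 + 83.973 + 30.271 + 56.586 + 205.138 + 296.472 = 744.409 mg/L

744.409 mg/L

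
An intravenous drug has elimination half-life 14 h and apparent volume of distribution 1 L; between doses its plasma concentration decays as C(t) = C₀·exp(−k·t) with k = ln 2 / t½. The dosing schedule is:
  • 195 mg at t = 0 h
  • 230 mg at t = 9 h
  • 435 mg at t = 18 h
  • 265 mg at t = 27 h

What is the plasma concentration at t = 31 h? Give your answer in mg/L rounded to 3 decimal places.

k = ln 2 / 14 = 0.04951 per h
Dose 1 (195 mg at t=0 h): 195·exp(−0.04951·31) = 42.021 mg/L
Dose 2 (230 mg at t=9 h): 230·exp(−0.04951·22) = 77.389 mg/L
Dose 3 (435 mg at t=18 h): 435·exp(−0.04951·13) = 228.540 mg/L
Dose 4 (265 mg at t=27 h): 265·exp(−0.04951·4) = 217.389 mg/L
C(31) = 42.021 + 77.389 + 228.540 + 217.389 = 565.339 mg/L

565.339 mg/L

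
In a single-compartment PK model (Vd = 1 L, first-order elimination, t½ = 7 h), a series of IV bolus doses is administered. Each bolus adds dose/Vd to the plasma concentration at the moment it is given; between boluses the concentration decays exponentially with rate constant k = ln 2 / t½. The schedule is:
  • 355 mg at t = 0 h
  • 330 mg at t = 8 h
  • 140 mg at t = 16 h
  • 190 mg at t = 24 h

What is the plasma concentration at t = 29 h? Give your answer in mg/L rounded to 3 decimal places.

215.795 mg/L

k = ln 2 / 7 = 0.09902 per h
Dose 1 (355 mg at t=0 h): 355·exp(−0.09902·29) = 20.096 mg/L
Dose 2 (330 mg at t=8 h): 330·exp(−0.09902·21) = 41.250 mg/L
Dose 3 (140 mg at t=16 h): 140·exp(−0.09902·13) = 38.643 mg/L
Dose 4 (190 mg at t=24 h): 190·exp(−0.09902·5) = 115.806 mg/L
C(29) = 20.096 + 41.250 + 38.643 + 115.806 = 215.795 mg/L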